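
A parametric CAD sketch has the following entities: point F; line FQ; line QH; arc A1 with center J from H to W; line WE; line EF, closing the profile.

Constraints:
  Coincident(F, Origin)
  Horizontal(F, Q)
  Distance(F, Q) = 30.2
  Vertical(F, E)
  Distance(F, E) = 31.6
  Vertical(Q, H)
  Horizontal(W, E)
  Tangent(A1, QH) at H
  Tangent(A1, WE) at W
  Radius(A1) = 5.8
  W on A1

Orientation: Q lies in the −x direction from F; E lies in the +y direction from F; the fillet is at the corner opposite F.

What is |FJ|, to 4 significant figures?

35.51

F is at the origin; F and Q share the same y with |FQ| = 30.2 and Q on the −x side, so Q = (-30.20, 0.000). FE is vertical with |FE| = 31.6 and E on the +y side, so E = (0.000, 31.60). The virtual corner opposite F is at (-30.20, 31.60). Since A1 is tangent to QH there, JH ⟂ QH and the tangent condition forces JW to be normal to WE, with radius 5.8, so the center J sits 5.8 in from both sides at J = (-24.40, 25.80). Then |FJ| = |J − F| = 35.51.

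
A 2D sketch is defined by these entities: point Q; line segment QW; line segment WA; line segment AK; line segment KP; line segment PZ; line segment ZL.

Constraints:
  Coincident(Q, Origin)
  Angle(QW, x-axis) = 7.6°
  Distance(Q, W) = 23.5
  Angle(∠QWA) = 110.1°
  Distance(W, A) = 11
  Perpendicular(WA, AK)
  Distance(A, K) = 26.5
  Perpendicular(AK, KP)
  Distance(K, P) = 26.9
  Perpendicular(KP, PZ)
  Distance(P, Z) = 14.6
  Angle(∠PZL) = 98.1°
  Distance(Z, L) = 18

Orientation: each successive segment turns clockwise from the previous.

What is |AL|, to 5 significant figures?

13.043

KP is perpendicular to PZ, so PZ runs at 27.700°; with |PZ| = 14.6, Z = (5.3664, 11.654). ∠PZL = 98.1° gives ZL at -54.200° from the x-axis; with |ZL| = 18.0, L = (15.896, -2.9450). Then |AL| = |L − A| = 13.043.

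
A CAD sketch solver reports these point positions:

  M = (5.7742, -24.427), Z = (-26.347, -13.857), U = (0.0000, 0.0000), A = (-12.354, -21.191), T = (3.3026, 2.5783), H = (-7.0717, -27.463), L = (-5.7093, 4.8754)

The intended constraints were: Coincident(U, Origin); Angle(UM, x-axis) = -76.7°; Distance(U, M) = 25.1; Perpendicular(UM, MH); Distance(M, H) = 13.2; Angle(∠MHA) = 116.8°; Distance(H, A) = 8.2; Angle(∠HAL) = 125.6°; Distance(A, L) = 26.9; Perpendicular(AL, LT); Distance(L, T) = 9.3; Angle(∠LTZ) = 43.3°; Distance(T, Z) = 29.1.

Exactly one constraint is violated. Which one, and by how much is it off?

Distance(T, Z) = 29.1 — off by 4.80.

U = (0.00, 0.00) ✓; UM at -76.70° ✓; |UM| = 25.10 ✓; ∠(UM, MH) = 90.00° ✓; |MH| = 13.20 ✓; ∠MHA = 116.8° ✓; |HA| = 8.200 ✓; ∠HAL = 125.6° ✓; |AL| = 26.90 ✓; ∠(AL, LT) = 90.00° ✓; |LT| = 9.300 ✓; ∠LTZ = 43.30° ✓; |TZ| = 33.90 ✗.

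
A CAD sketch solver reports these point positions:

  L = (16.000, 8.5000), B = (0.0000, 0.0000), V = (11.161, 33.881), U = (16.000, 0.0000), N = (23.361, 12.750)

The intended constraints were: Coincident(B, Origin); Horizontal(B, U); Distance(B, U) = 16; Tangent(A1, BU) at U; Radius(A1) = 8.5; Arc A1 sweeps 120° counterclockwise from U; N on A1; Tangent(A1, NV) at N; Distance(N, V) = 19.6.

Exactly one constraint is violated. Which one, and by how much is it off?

Distance(N, V) = 19.6 — off by 4.80.

B = (0.00, 0.00) ✓; B.y = 0.00, U.y = 0.00 ✓; |BU| = 16.00 ✓; ∠(LU, UB) = 90.00° ✓; |LU| = 8.500 ✓; bearing(L→N) − bearing(L→U) = 120.0° ✓; |LN| = 8.500 ✓; ∠(LN, NV) = 90.00° ✓; |NV| = 24.40 ✗.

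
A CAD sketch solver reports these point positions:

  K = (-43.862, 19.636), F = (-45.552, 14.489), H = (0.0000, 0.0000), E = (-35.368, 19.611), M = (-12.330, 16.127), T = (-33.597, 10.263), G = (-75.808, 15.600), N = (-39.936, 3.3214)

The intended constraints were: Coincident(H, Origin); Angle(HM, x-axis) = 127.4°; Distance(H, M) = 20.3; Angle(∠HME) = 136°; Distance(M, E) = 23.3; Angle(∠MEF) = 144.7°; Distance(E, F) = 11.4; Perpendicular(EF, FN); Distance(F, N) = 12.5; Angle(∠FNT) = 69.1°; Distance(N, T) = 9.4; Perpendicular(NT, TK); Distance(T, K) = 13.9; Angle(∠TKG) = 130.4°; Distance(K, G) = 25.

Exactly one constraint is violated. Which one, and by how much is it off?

Distance(K, G) = 25 — off by 7.20.

H = (0.00, 0.00) ✓; HM at 127.4° ✓; |HM| = 20.30 ✓; ∠HME = 136.0° ✓; |ME| = 23.30 ✓; ∠MEF = 144.7° ✓; |EF| = 11.40 ✓; ∠(EF, FN) = 90.00° ✓; |FN| = 12.50 ✓; ∠FNT = 69.10° ✓; |NT| = 9.400 ✓; ∠(NT, TK) = 90.00° ✓; |TK| = 13.90 ✓; ∠TKG = 130.4° ✓; |KG| = 32.20 ✗.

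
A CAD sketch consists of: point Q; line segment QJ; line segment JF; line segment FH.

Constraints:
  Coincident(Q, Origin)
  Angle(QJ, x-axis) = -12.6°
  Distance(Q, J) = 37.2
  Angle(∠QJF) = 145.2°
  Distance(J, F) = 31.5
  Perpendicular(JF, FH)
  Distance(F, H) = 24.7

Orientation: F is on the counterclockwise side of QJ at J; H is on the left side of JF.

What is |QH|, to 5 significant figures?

62.144

Q is at the origin; QJ runs at -12.6° with length 37.2, so J = 37.2·(cos -12.6°, sin -12.6°) = (36.304, -8.1149). ∠QJF = 145.2°, so JF runs at -12.6° + (180° − 145.2°) = 22.200° from the x-axis; with |JF| = 31.5, F = J + 31.5·(cos 22.200°, sin 22.200°) = (65.469, 3.7871). The perpendicularity gives FH at right angles to JF; with |FH| = 24.7 on the left of JF, H = F + 24.7·(-0.37784, 0.92587) = (56.136, 26.656). Then |QH| = |H − Q| = 62.144.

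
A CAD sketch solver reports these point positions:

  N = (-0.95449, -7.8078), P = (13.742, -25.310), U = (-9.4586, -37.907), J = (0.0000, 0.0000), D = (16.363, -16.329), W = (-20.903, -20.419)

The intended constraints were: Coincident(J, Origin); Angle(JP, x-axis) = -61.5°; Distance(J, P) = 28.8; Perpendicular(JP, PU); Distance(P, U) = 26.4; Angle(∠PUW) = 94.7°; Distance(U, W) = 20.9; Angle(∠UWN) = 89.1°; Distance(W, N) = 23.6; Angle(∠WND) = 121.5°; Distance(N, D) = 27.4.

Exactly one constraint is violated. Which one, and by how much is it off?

Distance(N, D) = 27.4 — off by 8.10.

J = (0.00, 0.00) ✓; JP at -61.50° ✓; |JP| = 28.80 ✓; ∠(JP, PU) = 90.00° ✓; |PU| = 26.40 ✓; ∠PUW = 94.70° ✓; |UW| = 20.90 ✓; ∠UWN = 89.10° ✓; |WN| = 23.60 ✓; ∠WND = 121.5° ✓; |ND| = 19.30 ✗.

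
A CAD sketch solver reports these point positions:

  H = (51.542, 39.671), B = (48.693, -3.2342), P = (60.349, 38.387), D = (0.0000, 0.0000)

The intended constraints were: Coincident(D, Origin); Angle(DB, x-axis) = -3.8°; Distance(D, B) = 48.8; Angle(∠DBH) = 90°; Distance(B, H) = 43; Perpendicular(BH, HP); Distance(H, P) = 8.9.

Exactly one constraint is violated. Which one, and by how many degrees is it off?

Perpendicular(BH, HP) — off by 4.50°.

D = (0.00, 0.00) ✓; DB at -3.800° ✓; |DB| = 48.80 ✓; ∠DBH = 90.00° ✓; |BH| = 43.00 ✓; ∠(BH, HP) = 94.50° ✗; |HP| = 8.900 ✓.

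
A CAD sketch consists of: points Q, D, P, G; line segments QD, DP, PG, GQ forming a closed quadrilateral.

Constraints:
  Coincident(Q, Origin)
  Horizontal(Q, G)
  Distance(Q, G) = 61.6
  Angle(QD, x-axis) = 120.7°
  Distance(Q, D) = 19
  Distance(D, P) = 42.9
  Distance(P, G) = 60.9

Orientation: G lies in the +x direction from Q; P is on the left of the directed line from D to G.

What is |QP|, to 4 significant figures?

50.59

Checks: |DP| = 42.90 ✓; |PG| = 60.90 ✓.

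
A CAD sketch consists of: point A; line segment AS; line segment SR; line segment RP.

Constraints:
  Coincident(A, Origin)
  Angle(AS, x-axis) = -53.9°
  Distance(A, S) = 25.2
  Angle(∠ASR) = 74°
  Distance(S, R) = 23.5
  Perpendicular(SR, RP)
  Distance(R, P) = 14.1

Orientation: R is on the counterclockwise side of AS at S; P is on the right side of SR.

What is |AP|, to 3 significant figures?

41.7

∠ASR = 74.0°, so SR runs at -53.9° + (180° − 74.0°) = 52.1° from the x-axis; with |SR| = 23.5, R = S + 23.5·(cos 52.1°, sin 52.1°) = (29.3, -1.82). SR ⟂ RP; with |RP| = 14.1 on the right of SR, P = R + 14.1·(0.789, -0.614) = (40.4, -10.5). Then |AP| = |P − A| = 41.7.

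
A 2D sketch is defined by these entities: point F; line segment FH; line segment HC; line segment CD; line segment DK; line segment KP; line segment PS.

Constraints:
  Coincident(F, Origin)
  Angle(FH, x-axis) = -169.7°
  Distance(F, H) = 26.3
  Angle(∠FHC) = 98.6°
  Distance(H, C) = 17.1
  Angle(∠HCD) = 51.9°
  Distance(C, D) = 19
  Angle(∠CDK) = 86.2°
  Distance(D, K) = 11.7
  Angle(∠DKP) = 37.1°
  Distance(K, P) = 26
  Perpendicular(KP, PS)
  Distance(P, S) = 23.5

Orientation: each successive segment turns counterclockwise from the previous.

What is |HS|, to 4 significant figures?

38.68

∠DKP = 37.1° gives KP at -83.50° from the x-axis; with |KP| = 26.0, P = (-15.90, -26.99). The perpendicularity gives PS at right angles to KP, so PS runs at 6.500°; with |PS| = 23.5, S = (7.452, -24.33). Then |HS| = |S − H| = 38.68.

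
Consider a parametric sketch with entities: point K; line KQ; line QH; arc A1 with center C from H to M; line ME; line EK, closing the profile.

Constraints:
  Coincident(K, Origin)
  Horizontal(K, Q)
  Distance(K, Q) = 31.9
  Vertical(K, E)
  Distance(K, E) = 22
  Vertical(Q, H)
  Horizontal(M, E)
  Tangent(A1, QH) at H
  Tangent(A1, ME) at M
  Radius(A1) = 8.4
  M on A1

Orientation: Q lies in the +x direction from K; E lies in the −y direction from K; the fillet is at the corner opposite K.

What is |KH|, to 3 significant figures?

34.7

K is at the origin; K and Q share the same y with |KQ| = 31.9 and Q on the +x side, so Q = (31.9, 0.00). KE is vertical with |KE| = 22.0 and E on the −y side, so E = (0.00, -22.0). The virtual corner opposite K is at (31.9, -22.0). The tangent condition forces CH to be normal to QH and since A1 is tangent to ME there, CM ⟂ ME, with radius 8.4, so the center C sits 8.4 in from both sides at C = (23.5, -13.6). That places the tangent points at H = (31.9, -13.6) on QH and M = (23.5, -22.0) on ME. Then |KH| = |H − K| = 34.7.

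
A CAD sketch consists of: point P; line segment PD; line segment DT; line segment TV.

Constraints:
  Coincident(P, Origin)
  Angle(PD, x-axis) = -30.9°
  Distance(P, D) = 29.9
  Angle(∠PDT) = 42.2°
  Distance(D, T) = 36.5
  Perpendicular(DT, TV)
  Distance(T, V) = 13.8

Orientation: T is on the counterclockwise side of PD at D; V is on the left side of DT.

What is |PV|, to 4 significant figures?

15.67

P is at the origin; PD runs at -30.9° with length 29.9, so D = 29.9·(cos -30.9°, sin -30.9°) = (25.66, -15.35). ∠PDT = 42.2°, so DT runs at -30.9° + (180° − 42.2°) = 106.9° from the x-axis; with |DT| = 36.5, T = D + 36.5·(cos 106.9°, sin 106.9°) = (15.05, 19.57). The perpendicularity gives TV at right angles to DT; with |TV| = 13.8 on the left of DT, V = T + 13.8·(-0.9568, -0.2907) = (1.841, 15.56). Then |PV| = |V − P| = 15.67.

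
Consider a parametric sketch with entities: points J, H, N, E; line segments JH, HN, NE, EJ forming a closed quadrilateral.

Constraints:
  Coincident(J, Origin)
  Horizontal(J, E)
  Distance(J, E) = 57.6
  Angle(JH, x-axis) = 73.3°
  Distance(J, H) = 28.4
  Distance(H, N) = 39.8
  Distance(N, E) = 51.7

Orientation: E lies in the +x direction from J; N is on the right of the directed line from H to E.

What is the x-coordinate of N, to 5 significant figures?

7.4568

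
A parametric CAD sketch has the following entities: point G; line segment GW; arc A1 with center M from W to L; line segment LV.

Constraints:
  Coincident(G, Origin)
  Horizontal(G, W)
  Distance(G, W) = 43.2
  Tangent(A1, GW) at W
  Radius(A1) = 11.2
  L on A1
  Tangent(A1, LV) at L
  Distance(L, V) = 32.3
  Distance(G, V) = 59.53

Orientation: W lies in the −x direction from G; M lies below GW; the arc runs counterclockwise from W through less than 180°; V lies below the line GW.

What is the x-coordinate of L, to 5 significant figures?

-53.228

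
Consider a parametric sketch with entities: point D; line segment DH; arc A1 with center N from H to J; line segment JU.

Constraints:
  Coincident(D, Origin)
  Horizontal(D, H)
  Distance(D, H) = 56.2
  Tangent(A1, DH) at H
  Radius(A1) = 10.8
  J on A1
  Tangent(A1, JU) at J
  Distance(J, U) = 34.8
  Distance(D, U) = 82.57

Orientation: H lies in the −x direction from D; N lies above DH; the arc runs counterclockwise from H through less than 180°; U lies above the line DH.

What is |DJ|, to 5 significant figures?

50.853

D is at the origin; D and H share the same y with |DH| = 56.2 and H on the −x side, so H = (-56.200, 0.0000). The tangent condition forces NH to be normal to DH, so N = H + (0, 10.8) = (-56.200, 10.800). Since NJ ⟂ JU (tangency), |NU| = √(10.8² + 34.8²) = 36.437 regardless of where J sits on A1. So U lies on both circle(D, 82.57) and circle(N, 36.437); the above-DH intersection is U = (-69.379, 44.771). J is the foot of the tangent from U: J = (-47.741, 17.515).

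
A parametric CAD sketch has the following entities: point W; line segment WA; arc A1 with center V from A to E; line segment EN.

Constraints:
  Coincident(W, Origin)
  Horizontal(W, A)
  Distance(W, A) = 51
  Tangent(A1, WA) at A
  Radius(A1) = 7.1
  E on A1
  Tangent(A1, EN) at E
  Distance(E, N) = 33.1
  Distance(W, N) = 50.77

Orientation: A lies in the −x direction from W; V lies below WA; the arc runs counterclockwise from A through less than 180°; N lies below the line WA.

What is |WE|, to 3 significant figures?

57.6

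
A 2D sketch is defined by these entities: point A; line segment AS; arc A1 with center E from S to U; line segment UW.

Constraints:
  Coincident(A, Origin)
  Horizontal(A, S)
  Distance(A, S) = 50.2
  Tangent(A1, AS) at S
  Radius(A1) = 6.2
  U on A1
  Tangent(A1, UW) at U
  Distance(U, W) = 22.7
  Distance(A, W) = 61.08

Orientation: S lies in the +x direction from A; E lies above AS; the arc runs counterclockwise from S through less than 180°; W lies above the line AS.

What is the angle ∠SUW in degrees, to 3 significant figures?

131°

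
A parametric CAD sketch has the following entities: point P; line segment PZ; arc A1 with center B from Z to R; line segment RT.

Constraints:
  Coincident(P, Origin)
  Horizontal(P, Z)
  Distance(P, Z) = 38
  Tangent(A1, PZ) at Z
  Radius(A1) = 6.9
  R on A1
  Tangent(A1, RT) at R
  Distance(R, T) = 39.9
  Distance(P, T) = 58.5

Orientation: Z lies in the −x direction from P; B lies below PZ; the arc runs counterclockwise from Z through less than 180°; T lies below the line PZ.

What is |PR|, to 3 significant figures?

45.5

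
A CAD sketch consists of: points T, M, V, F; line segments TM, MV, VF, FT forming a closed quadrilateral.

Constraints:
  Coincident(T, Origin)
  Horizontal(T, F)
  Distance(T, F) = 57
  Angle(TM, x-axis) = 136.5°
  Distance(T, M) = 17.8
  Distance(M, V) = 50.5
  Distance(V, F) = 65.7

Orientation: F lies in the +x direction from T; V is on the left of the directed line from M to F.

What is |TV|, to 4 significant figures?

55.39

T is at the origin; T and F share the same y with |TF| = 57.0 and F in +x, so F = (57.0, 0). TM runs at 136.5° with |TM| = 17.8, so M = (-12.91, 12.25). V is determined by |MV| = 50.5 and |VF| = 65.7 together: it lies at the intersection of circle(M, 50.5) and circle(F, 65.7). With |MF| = 70.98, the foot of the radical line on MF is 23.05 from M and the perpendicular offset is √(50.5² − 23.05²) = 44.93. Taking the left-of-MF solution: V = (17.55, 52.53).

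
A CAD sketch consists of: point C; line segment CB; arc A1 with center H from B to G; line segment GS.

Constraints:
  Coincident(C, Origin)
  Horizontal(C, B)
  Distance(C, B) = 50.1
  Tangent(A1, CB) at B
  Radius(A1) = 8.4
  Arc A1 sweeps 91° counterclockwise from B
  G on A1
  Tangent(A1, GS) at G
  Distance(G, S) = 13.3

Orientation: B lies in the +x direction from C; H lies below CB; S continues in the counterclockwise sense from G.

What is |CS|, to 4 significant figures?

47.28

C is at the origin; CB is horizontal with |CB| = 50.1 and B on the +x side, so B = (50.10, 0.000). Tangency of A1 to CB means the radius HB is perpendicular to CB, so H = B + (0, -8.4) = (50.10, -8.400). On A1, B sits at bearing 90° from H; a 91° counterclockwise sweep puts G at bearing 181°, so G = H + 8.4·(cos 181°, sin 181°) = (41.70, -8.547). Since A1 is tangent to GS there, HG ⟂ GS, so GS runs along (−sin 181°, cos 181°); with |GS| = 13.3, S = (41.93, -21.84). Then |CS| = |S − C| = 47.28.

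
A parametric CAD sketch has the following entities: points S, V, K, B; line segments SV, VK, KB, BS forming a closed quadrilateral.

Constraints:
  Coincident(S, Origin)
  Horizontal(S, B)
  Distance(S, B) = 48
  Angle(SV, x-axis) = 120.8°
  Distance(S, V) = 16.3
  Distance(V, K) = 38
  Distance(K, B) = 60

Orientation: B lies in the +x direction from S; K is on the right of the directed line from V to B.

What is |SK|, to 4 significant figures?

24.98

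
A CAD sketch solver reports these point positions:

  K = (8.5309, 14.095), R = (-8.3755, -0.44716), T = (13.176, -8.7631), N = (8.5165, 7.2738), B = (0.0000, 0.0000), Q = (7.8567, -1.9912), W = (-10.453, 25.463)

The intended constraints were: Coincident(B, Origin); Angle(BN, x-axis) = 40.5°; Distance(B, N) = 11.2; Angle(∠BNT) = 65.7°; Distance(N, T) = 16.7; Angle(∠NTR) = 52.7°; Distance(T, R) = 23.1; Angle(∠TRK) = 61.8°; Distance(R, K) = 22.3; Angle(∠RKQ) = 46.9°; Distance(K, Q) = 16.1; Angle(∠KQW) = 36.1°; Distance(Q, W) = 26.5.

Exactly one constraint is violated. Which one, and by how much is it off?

Distance(Q, W) = 26.5 — off by 6.50.

B = (0.00, 0.00) ✓; BN at 40.50° ✓; |BN| = 11.20 ✓; ∠BNT = 65.70° ✓; |NT| = 16.70 ✓; ∠NTR = 52.70° ✓; |TR| = 23.10 ✓; ∠TRK = 61.80° ✓; |RK| = 22.30 ✓; ∠RKQ = 46.90° ✓; |KQ| = 16.10 ✓; ∠KQW = 36.10° ✓; |QW| = 33.00 ✗.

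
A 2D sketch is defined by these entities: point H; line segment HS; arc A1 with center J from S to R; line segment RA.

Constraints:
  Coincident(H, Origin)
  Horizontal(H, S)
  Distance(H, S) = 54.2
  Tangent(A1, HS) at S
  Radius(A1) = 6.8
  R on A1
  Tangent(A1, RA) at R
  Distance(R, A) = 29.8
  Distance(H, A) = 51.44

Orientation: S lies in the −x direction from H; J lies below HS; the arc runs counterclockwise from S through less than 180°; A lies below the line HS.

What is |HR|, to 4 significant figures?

60.31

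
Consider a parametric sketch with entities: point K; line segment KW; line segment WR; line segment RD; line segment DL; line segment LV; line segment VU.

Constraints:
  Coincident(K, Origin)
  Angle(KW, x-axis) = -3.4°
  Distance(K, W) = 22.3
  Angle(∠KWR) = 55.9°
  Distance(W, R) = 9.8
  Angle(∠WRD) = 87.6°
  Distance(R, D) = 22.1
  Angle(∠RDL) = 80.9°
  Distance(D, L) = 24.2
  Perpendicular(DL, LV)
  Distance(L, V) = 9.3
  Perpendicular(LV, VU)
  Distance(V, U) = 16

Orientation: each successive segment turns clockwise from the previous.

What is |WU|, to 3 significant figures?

11.6

K is at the origin; KW runs at -3.4° with length 22.3, so W = (22.3, -1.32). ∠KWR = 55.9° gives WR at -128° from the x-axis; with |WR| = 9.8, R = (16.3, -9.10). ∠WRD = 87.6° gives RD at 140° from the x-axis; with |RD| = 22.1, D = (-0.659, 5.08). ∠RDL = 80.9° gives DL at 41.0° from the x-axis; with |DL| = 24.2, L = (17.6, 21.0). DL is perpendicular to LV, so LV runs at -49.0°; with |LV| = 9.3, V = (23.7, 13.9). LV ⟂ VU, so VU runs at -139°; with |VU| = 16.0, U = (11.6, 3.44). Then |WU| = |U − W| = 11.6.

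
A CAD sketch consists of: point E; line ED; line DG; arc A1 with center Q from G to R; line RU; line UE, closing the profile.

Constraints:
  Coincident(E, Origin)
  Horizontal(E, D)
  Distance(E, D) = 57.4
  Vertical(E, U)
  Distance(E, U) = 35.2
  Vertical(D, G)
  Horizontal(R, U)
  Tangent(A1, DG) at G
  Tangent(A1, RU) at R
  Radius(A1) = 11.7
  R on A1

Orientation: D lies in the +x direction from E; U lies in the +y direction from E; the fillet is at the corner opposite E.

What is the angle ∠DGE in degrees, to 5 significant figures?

67.735°

E is at the origin; E and D share the same y with |ED| = 57.4 and D on the +x side, so D = (57.400, 0.0000). EU is vertical with |EU| = 35.2 and U on the +y side, so U = (0.0000, 35.200). The virtual corner opposite E is at (57.400, 35.200). Since A1 is tangent to DG there, QG ⟂ DG and A1 meets RU tangentially, so QR is at right angles to RU, with radius 11.7, so the center Q sits 11.7 in from both sides at Q = (45.700, 23.500). That places the tangent points at G = (57.400, 23.500) on DG and R = (45.700, 35.200) on RU. Then cos ∠DGE = GD·GE / (|GD||GE|), giving 67.735°.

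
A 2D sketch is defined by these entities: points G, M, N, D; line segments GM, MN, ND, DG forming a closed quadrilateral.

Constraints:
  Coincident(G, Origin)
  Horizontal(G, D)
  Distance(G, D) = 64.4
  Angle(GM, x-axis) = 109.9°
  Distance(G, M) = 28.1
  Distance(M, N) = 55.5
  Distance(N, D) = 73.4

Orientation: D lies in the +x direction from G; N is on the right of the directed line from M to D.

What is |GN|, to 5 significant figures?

28.879

Checks: |MN| = 55.50 ✓; |ND| = 73.40 ✓.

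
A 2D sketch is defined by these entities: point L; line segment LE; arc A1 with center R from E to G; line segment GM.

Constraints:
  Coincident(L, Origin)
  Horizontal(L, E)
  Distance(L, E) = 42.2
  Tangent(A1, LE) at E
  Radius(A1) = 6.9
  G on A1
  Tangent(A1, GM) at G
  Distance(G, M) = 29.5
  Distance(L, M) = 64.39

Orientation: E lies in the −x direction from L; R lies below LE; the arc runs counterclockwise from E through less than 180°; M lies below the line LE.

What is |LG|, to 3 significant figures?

49.3

Checks: |RG| = 6.900 ✓; ∠(RG, GM) = 90.00° ✓; |GM| = 29.50 ✓; |LM| = 64.39 ✓.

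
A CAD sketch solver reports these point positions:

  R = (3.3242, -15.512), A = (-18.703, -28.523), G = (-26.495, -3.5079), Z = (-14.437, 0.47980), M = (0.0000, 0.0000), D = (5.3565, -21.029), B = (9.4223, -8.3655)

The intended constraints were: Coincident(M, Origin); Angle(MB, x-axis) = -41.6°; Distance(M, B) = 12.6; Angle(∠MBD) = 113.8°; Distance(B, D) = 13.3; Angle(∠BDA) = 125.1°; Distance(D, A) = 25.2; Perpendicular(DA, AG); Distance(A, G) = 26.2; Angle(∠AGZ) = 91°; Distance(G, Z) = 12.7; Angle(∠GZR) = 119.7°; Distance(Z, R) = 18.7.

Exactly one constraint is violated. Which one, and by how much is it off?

Distance(Z, R) = 18.7 — off by 5.20.

M = (0.00, 0.00) ✓; MB at -41.60° ✓; |MB| = 12.60 ✓; ∠MBD = 113.8° ✓; |BD| = 13.30 ✓; ∠BDA = 125.1° ✓; |DA| = 25.20 ✓; ∠(DA, AG) = 90.00° ✓; |AG| = 26.20 ✓; ∠AGZ = 91.00° ✓; |GZ| = 12.70 ✓; ∠GZR = 119.7° ✓; |ZR| = 23.90 ✗.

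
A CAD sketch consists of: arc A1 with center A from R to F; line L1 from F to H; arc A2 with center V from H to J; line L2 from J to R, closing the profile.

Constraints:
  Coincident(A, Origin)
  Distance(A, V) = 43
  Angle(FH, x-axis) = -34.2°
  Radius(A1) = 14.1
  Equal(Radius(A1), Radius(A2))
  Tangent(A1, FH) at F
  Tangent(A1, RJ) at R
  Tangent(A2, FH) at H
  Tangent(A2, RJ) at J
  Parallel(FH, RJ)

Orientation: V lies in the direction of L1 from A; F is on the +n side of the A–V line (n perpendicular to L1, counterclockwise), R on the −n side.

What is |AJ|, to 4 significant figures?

45.25

Tangency of A1 to both parallel lines with radius 14.1 puts F and R at A ± 14.1·n: F = (7.925, 11.66), R = (-7.925, -11.66). Equal radii place H and J the same way about V: H = V + 14.1·n = (43.49, -12.51), J = V − 14.1·n = (27.64, -35.83). Then |AJ| = |J − A| = 45.25.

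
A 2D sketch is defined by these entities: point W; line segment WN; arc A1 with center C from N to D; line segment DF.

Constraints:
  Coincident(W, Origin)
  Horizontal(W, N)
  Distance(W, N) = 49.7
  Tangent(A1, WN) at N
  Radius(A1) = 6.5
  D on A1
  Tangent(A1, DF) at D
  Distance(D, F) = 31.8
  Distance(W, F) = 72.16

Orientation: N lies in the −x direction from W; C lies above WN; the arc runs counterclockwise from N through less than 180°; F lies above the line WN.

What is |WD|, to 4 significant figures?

45.49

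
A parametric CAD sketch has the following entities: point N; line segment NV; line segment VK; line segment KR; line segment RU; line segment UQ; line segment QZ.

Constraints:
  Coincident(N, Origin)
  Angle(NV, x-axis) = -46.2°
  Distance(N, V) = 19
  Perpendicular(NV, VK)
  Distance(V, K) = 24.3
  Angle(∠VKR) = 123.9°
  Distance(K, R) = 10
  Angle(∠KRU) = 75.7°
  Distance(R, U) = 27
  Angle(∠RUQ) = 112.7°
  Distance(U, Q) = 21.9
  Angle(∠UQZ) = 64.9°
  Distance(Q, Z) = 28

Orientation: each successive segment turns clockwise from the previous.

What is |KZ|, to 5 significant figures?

10.598

∠RUQ = 112.7° gives UQ at -3.9000° from the x-axis; with |UQ| = 21.9, Q = (19.780, -5.7496). ∠UQZ = 64.9° gives QZ at -119.00° from the x-axis; with |QZ| = 28.0, Z = (6.2056, -30.239). Then |KZ| = |Z − K| = 10.598.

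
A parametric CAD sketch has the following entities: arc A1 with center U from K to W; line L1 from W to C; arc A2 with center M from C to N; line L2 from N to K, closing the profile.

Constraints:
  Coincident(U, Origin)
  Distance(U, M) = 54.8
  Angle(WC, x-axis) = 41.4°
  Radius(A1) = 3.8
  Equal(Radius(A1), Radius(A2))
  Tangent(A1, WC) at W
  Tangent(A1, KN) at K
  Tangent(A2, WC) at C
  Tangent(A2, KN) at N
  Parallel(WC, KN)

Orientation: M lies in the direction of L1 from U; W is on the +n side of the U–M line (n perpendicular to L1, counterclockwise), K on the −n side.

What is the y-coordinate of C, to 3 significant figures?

39.1

Tangency of A1 to both parallel lines with radius 3.8 puts W and K at U ± 3.8·n: W = (-2.51, 2.85), K = (2.51, -2.85). Equal radii place C and N the same way about M: C = M + 3.8·n = (38.6, 39.1), N = M − 3.8·n = (43.6, 33.4). So C.y = 39.1.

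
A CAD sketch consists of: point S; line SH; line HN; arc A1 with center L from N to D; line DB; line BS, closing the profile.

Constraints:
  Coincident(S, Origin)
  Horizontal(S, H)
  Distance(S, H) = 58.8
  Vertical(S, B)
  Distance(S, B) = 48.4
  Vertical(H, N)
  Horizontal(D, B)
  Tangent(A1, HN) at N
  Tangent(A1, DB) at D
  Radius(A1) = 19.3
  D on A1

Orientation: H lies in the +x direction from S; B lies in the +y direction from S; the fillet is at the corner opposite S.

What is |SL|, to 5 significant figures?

49.062

S is at the origin; S and H share the same y with |SH| = 58.8 and H on the +x side, so H = (58.800, 0.0000). SB is vertical with |SB| = 48.4 and B on the +y side, so B = (0.0000, 48.400). The virtual corner opposite S is at (58.800, 48.400). The tangent condition forces LN to be normal to HN and tangency of A1 to DB means the radius LD is perpendicular to DB, with radius 19.3, so the center L sits 19.3 in from both sides at L = (39.500, 29.100). Then |SL| = |L − S| = 49.062.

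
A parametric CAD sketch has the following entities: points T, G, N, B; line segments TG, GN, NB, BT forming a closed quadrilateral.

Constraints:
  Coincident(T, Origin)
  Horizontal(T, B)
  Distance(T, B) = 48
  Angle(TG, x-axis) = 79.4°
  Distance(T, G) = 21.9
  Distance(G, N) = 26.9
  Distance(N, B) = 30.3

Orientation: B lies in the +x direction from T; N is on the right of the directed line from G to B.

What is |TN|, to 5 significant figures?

17.816

Checks: |GN| = 26.90 ✓; |NB| = 30.30 ✓.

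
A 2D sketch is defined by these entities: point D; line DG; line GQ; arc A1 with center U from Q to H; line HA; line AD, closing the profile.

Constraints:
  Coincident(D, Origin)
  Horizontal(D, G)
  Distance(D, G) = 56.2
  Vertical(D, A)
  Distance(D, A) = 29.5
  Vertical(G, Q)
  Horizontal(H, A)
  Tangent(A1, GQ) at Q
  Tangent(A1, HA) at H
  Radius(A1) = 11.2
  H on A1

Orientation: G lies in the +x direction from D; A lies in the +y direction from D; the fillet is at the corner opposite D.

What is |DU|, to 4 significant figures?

48.58

D is at the origin; D and G share the same y with |DG| = 56.2 and G on the +x side, so G = (56.20, 0.000). D and A share the same x with |DA| = 29.5 and A on the +y side, so A = (0.000, 29.50). The virtual corner opposite D is at (56.20, 29.50). A1 meets GQ tangentially, so UQ is at right angles to GQ and A1 meets HA tangentially, so UH is at right angles to HA, with radius 11.2, so the center U sits 11.2 in from both sides at U = (45.00, 18.30). Then |DU| = |U − D| = 48.58.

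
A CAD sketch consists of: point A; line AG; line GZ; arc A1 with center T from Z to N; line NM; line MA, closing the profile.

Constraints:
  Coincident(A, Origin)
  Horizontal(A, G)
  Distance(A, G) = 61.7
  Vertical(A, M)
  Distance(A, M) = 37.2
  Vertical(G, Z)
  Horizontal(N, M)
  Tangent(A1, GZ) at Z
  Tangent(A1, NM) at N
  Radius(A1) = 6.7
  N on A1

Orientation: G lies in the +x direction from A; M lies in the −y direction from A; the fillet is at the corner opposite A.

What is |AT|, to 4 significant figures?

62.89

AM is vertical with |AM| = 37.2 and M on the −y side, so M = (0.000, -37.20). The virtual corner opposite A is at (61.70, -37.20). Since A1 is tangent to GZ there, TZ ⟂ GZ and since A1 is tangent to NM there, TN ⟂ NM, with radius 6.7, so the center T sits 6.7 in from both sides at T = (55.00, -30.50). Then |AT| = |T − A| = 62.89.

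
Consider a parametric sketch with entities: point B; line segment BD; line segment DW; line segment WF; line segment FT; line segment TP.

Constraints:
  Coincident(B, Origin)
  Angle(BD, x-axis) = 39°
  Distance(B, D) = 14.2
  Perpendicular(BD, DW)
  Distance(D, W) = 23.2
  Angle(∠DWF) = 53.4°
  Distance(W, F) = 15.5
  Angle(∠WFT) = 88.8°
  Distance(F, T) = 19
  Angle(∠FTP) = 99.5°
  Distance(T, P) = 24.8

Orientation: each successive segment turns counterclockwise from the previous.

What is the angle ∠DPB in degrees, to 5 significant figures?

10.070°

B is at the origin; BD runs at 39.0° with length 14.2, so D = (11.035, 8.9363). The perpendicularity gives DW at right angles to BD, so DW runs at 129.00°; with |DW| = 23.2, W = (-3.5648, 26.966). ∠DWF = 53.4° gives WF at -104.40° from the x-axis; with |WF| = 15.5, F = (-7.4195, 11.953). ∠WFT = 88.8° gives FT at -13.200° from the x-axis; with |FT| = 19.0, T = (11.079, 7.6144). ∠FTP = 99.5° gives TP at 67.300° from the x-axis; with |TP| = 24.8, P = (20.649, 30.493). Then cos ∠DPB = PD·PB / (|PD||PB|), giving 10.070°.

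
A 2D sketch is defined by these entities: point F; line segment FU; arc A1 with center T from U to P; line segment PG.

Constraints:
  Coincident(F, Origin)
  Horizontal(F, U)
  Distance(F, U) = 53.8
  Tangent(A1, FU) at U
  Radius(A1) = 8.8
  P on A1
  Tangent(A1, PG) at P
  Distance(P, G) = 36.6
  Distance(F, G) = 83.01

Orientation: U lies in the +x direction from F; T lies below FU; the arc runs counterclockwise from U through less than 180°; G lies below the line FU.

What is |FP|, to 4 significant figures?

49.46

F is at the origin; FU is horizontal with |FU| = 53.8 and U on the +x side, so U = (53.80, 0.000). Tangency of A1 to FU means the radius TU is perpendicular to FU, so T = U + (0, -8.8) = (53.80, -8.800). Since TP ⟂ PG (tangency), |TG| = √(8.8² + 36.6²) = 37.64 regardless of where P sits on A1. So G lies on both circle(F, 83.01) and circle(T, 37.64); the below-FU intersection is G = (71.63, -41.95). P is the foot of the tangent from G: P = (47.24, -14.66).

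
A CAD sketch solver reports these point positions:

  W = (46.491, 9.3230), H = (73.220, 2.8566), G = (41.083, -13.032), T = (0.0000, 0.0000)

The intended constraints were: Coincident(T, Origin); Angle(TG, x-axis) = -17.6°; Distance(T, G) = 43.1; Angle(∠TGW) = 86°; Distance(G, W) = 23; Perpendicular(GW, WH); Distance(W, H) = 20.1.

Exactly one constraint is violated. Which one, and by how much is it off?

Distance(W, H) = 20.1 — off by 7.40.

T = (0.00, 0.00) ✓; TG at -17.60° ✓; |TG| = 43.10 ✓; ∠TGW = 86.00° ✓; |GW| = 23.00 ✓; ∠(GW, WH) = 90.00° ✓; |WH| = 27.50 ✗.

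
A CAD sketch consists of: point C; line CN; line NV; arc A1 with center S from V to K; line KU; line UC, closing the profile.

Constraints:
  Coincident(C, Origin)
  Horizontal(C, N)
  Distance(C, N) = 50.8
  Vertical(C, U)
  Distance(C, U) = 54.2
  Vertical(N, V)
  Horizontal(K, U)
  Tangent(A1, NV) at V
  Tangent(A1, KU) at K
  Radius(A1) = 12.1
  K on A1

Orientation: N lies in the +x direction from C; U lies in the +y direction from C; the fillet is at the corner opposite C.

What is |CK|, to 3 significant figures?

66.6

The virtual corner opposite C is at (50.8, 54.2). Since A1 is tangent to NV there, SV ⟂ NV and since A1 is tangent to KU there, SK ⟂ KU, with radius 12.1, so the center S sits 12.1 in from both sides at S = (38.7, 42.1). That places the tangent points at V = (50.8, 42.1) on NV and K = (38.7, 54.2) on KU. Then |CK| = |K − C| = 66.6.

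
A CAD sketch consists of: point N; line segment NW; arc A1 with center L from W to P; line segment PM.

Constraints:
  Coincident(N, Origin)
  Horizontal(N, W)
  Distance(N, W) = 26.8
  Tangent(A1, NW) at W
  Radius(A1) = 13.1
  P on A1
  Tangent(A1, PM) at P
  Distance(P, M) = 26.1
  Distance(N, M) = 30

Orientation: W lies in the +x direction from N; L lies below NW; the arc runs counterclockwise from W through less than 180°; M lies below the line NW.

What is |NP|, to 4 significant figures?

16.75

Checks: |LP| = 13.10 ✓; ∠(LP, PM) = 90.00° ✓; |PM| = 26.10 ✓; |NM| = 30.00 ✓.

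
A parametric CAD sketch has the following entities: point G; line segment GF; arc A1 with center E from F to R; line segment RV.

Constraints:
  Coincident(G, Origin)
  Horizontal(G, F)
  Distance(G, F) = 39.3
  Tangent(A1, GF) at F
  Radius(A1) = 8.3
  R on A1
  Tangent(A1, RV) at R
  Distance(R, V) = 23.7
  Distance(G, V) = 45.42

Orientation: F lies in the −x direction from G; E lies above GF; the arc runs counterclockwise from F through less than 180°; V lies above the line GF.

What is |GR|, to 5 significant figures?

32.183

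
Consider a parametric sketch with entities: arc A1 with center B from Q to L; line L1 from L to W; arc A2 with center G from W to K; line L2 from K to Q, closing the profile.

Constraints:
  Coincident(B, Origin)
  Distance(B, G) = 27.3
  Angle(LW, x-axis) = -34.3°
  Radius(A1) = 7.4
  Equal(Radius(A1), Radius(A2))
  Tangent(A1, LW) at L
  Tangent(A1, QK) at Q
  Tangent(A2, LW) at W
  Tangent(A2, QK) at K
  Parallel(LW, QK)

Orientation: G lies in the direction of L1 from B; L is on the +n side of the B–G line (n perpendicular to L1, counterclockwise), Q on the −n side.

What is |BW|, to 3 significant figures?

28.3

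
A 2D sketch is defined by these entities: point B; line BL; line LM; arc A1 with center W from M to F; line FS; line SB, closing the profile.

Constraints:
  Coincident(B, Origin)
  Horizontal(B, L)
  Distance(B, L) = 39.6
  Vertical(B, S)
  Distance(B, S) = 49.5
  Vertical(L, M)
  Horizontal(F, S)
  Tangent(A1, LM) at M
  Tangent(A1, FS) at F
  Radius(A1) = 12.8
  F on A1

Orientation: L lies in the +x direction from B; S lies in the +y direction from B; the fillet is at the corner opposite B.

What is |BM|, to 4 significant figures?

53.99

B is at the origin; B and L share the same y with |BL| = 39.6 and L on the +x side, so L = (39.60, 0.000). BS is vertical with |BS| = 49.5 and S on the +y side, so S = (0.000, 49.50). The virtual corner opposite B is at (39.60, 49.50). Tangency of A1 to LM means the radius WM is perpendicular to LM and the tangent condition forces WF to be normal to FS, with radius 12.8, so the center W sits 12.8 in from both sides at W = (26.80, 36.70). That places the tangent points at M = (39.60, 36.70) on LM and F = (26.80, 49.50) on FS. Then |BM| = |M − B| = 53.99.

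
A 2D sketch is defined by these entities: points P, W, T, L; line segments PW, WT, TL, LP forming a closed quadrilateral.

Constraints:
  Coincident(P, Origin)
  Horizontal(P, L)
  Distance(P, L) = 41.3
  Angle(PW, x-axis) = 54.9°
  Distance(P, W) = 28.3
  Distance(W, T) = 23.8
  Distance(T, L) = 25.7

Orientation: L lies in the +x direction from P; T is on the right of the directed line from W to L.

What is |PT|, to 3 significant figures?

15.6

P is at the origin; P and L share the same y with |PL| = 41.3 and L in +x, so L = (41.3, 0). PW runs at 54.9° with |PW| = 28.3, so W = (16.3, 23.2). T is determined by |WT| = 23.8 and |TL| = 25.7 together: it lies at the intersection of circle(W, 23.8) and circle(L, 25.7). With |WL| = 34.1, the foot of the radical line on WL is 15.7 from W and the perpendicular offset is √(23.8² − 15.7²) = 17.9. Taking the right-of-WL solution: T = (15.6, -0.637).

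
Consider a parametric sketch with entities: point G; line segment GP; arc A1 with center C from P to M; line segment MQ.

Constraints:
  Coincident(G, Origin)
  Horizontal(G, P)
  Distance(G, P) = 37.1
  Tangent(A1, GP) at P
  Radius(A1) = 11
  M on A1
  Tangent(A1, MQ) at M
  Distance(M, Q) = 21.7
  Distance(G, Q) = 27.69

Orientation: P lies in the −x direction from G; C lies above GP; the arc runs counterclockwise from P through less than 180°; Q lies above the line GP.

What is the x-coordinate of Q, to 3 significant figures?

-15.8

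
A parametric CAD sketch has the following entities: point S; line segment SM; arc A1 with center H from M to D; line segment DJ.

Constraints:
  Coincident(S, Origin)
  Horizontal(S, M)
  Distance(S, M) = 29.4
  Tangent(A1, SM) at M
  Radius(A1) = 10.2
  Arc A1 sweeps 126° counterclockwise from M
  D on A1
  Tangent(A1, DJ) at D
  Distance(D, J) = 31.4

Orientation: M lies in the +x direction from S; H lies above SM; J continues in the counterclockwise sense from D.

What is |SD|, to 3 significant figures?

41.0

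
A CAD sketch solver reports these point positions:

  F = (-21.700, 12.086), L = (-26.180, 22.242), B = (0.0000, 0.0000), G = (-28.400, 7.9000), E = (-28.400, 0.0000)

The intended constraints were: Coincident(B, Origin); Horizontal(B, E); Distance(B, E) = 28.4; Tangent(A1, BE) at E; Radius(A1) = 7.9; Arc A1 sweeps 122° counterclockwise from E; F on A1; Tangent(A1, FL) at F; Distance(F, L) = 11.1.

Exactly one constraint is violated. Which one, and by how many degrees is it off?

Tangent(A1, FL) at F — off by 8.19°.

B = (0.00, 0.00) ✓; B.y = 0.00, E.y = 0.00 ✓; |BE| = 28.40 ✓; ∠(GE, EB) = 90.00° ✓; |GE| = 7.900 ✓; bearing(G→F) − bearing(G→E) = 122.0° ✓; |GF| = 7.900 ✓; ∠(GF, FL) = 98.19° ✗; |FL| = 11.10 ✓.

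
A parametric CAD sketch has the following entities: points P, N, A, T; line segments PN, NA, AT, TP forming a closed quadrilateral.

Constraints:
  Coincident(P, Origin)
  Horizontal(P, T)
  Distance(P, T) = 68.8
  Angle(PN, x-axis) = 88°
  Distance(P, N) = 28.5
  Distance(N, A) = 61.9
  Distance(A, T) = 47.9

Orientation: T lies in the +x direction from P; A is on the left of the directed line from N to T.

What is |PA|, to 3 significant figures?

76.3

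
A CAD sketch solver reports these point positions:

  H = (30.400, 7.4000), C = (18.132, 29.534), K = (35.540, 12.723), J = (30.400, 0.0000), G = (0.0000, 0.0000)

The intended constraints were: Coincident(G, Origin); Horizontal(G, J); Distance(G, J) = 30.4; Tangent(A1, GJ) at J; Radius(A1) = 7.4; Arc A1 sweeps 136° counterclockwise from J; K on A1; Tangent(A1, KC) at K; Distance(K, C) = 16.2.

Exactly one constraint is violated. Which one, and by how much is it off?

Distance(K, C) = 16.2 — off by 8.00.

G = (0.00, 0.00) ✓; G.y = 0.00, J.y = 0.00 ✓; |GJ| = 30.40 ✓; ∠(HJ, JG) = 90.00° ✓; |HJ| = 7.400 ✓; bearing(H→K) − bearing(H→J) = 136.0° ✓; |HK| = 7.400 ✓; ∠(HK, KC) = 90.00° ✓; |KC| = 24.20 ✗.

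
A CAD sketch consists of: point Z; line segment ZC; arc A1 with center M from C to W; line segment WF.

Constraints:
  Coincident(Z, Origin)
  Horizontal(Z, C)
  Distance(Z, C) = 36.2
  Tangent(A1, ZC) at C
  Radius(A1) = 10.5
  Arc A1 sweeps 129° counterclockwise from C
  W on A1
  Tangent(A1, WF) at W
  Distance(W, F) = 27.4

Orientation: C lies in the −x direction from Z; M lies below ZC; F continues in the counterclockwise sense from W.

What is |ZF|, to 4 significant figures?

47.01

Z is at the origin; ZC is horizontal with |ZC| = 36.2 and C on the −x side, so C = (-36.20, 0.000). A1 meets ZC tangentially, so MC is at right angles to ZC, so M = C + (0, -10.5) = (-36.20, -10.50). On A1, C sits at bearing 90° from M; a 129° counterclockwise sweep puts W at bearing 219°, so W = M + 10.5·(cos 219°, sin 219°) = (-44.36, -17.11). A1 meets WF tangentially, so MW is at right angles to WF, so WF runs along (−sin 219°, cos 219°); with |WF| = 27.4, F = (-27.12, -38.40). Then |ZF| = |F − Z| = 47.01.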